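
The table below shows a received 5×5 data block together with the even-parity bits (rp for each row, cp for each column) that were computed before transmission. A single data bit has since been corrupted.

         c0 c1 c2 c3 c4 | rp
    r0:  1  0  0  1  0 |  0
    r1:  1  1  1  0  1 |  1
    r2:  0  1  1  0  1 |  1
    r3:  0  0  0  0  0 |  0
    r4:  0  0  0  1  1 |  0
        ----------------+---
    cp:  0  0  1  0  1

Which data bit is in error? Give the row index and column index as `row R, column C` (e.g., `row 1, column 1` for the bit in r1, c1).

row 1, column 2

Recompute each row's even parity and compare to rp:
  r0: data parity 0, sent rp 0 → ok
  r1: data parity 0, sent rp 1 → mismatch
  r2: data parity 1, sent rp 1 → ok
  r3: data parity 0, sent rp 0 → ok
  r4: data parity 0, sent rp 0 → ok
Recompute each column's even parity and compare to cp:
  c0: data parity 0, sent cp 0 → ok
  c1: data parity 0, sent cp 0 → ok
  c2: data parity 0, sent cp 1 → mismatch
  c3: data parity 0, sent cp 0 → ok
  c4: data parity 1, sent cp 1 → ok
Exactly one row (r1) and one column (c2) fail → the flipped bit is at their intersection.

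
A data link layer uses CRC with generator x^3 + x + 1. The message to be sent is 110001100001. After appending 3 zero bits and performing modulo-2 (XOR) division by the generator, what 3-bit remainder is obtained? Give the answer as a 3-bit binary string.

001

Append 3 zeros: 110001100001000. Divide by 1011 (XOR where the leading bit is 1):
  pos 0: 1100 XOR 1011 = 0111
  pos 1: 1110 XOR 1011 = 0101
  pos 2: 1011 XOR 1011 = 0000
  pos 6: 1000 XOR 1011 = 0011
  pos 8: 1101 XOR 1011 = 0110
  pos 9: 1100 XOR 1011 = 0111
  pos 10: 1110 XOR 1011 = 0101
  pos 11: 1010 XOR 1011 = 0001
Remainder (last 3 bits) = 001. This is the CRC / FCS.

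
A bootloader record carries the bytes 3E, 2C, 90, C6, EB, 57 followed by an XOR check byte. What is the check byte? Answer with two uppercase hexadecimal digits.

XOR the bytes together:
  start with 0x3E
  0x3E ⊕ 0x2C = 0x12
  0x12 ⊕ 0x90 = 0x82
  0x82 ⊕ 0xC6 = 0x44
  0x44 ⊕ 0xEB = 0xAF
  0xAF ⊕ 0x57 = 0xF8

F8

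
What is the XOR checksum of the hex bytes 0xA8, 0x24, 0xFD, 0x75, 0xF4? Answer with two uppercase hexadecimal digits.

F0

XOR the bytes together:
  start with 0xA8
  0xA8 ⊕ 0x24 = 0x8C
  0x8C ⊕ 0xFD = 0x71
  0x71 ⊕ 0x75 = 0x04
  0x04 ⊕ 0xF4 = 0xF0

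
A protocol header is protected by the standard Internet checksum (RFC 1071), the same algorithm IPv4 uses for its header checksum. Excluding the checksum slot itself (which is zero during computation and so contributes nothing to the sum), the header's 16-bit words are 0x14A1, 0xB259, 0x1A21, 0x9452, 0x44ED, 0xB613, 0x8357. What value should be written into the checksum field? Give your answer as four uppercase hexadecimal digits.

0C39

One's-complement addition (fold any carry out of bit 15 back into bit 0):
  0x14A1 + 0xB259 = 0x0C6FA
  0xC6FA + 0x1A21 = 0x0E11B
  0xE11B + 0x9452 = 0x1756D → wrap carry → 0x756E
  0x756E + 0x44ED = 0x0BA5B
  0xBA5B + 0xB613 = 0x1706E → wrap carry → 0x706F
  0x706F + 0x8357 = 0x0F3C6
One's-complement sum = 0xF3C6.
Checksum = ~0xF3C6 & 0xFFFF = 0x0C39.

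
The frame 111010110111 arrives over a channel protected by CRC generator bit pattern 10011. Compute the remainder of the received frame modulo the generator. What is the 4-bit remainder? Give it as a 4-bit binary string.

Modulo-2 division of 111010110111 by 10011:
  pos 0: 11101 XOR 10011 = 01110
  pos 1: 11100 XOR 10011 = 01111
  pos 2: 11111 XOR 10011 = 01100
  pos 3: 11001 XOR 10011 = 01010
  pos 4: 10100 XOR 10011 = 00111
  pos 6: 11111 XOR 10011 = 01100
  pos 7: 11001 XOR 10011 = 01010
Remainder = 1010 (nonzero — an error is detected).

1010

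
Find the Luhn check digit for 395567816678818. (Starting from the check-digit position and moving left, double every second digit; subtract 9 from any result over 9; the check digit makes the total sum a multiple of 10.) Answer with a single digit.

Partial digits right→left: 8 1 8 8 7 6 6 1 8 7 6 5 5 9 3
Double every second digit counting from the check-digit position (so the 1st, 3rd, 5th, ... of the partial from the right).
  doubled (with −9 where >9): 7 7 5 3 7 3 1 6 → sum 39
  kept as-is: 1 8 6 1 7 5 9 → sum 37
Total = 39 + 37 = 76.
Check digit = (10 − (76 mod 10)) mod 10 = 4.

4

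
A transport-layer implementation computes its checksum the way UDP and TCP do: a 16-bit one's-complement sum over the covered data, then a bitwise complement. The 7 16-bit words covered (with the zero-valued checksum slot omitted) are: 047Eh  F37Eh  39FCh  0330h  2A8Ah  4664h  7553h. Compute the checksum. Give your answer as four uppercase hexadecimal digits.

E494

One's-complement addition (fold any carry out of bit 15 back into bit 0):
  0x047E + 0xF37E = 0x0F7FC
  0xF7FC + 0x39FC = 0x131F8 → wrap carry → 0x31F9
  0x31F9 + 0x0330 = 0x03529
  0x3529 + 0x2A8A = 0x05FB3
  0x5FB3 + 0x4664 = 0x0A617
  0xA617 + 0x7553 = 0x11B6A → wrap carry → 0x1B6B
One's-complement sum = 0x1B6B.
Checksum = ~0x1B6B & 0xFFFF = 0xE494.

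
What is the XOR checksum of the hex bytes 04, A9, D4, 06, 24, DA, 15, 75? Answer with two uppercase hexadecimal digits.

XOR the bytes together:
  start with 0x04
  0x04 ⊕ 0xA9 = 0xAD
  0xAD ⊕ 0xD4 = 0x79
  0x79 ⊕ 0x06 = 0x7F
  0x7F ⊕ 0x24 = 0x5B
  0x5B ⊕ 0xDA = 0x81
  0x81 ⊕ 0x15 = 0x94
  0x94 ⊕ 0x75 = 0xE1

E1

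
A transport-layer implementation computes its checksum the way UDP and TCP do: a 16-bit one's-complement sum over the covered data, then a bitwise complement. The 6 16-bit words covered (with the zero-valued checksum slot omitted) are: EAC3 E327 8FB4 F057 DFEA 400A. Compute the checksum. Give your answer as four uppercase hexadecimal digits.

9212

One's-complement addition (fold any carry out of bit 15 back into bit 0):
  0xEAC3 + 0xE327 = 0x1CDEA → wrap carry → 0xCDEB
  0xCDEB + 0x8FB4 = 0x15D9F → wrap carry → 0x5DA0
  0x5DA0 + 0xF057 = 0x14DF7 → wrap carry → 0x4DF8
  0x4DF8 + 0xDFEA = 0x12DE2 → wrap carry → 0x2DE3
  0x2DE3 + 0x400A = 0x06DED
One's-complement sum = 0x6DED.
Checksum = ~0x6DED & 0xFFFF = 0x9212.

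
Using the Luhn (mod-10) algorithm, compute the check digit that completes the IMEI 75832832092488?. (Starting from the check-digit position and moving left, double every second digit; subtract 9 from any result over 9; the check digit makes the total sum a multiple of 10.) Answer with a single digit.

8

Partial digits right→left: 8 8 4 2 9 0 2 3 8 2 3 8 5 7
Double every second digit counting from the check-digit position (so the 1st, 3rd, 5th, ... of the partial from the right).
  doubled (with −9 where >9): 7 8 9 4 7 6 1 → sum 42
  kept as-is: 8 2 0 3 2 8 7 → sum 30
Total = 42 + 30 = 72.
Check digit = (10 − (72 mod 10)) mod 10 = 8.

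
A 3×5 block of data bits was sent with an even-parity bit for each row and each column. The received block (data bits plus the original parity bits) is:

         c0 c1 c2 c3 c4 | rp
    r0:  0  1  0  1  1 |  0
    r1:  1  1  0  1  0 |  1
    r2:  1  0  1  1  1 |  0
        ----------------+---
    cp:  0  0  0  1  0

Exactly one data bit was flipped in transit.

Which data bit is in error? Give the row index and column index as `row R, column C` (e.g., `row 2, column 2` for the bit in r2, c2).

Recompute each row's even parity and compare to rp:
  r0: data parity 1, sent rp 0 → mismatch
  r1: data parity 1, sent rp 1 → ok
  r2: data parity 0, sent rp 0 → ok
Recompute each column's even parity and compare to cp:
  c0: data parity 0, sent cp 0 → ok
  c1: data parity 0, sent cp 0 → ok
  c2: data parity 1, sent cp 0 → mismatch
  c3: data parity 1, sent cp 1 → ok
  c4: data parity 0, sent cp 0 → ok
Exactly one row (r0) and one column (c2) fail → the flipped bit is at their intersection.

row 0, column 2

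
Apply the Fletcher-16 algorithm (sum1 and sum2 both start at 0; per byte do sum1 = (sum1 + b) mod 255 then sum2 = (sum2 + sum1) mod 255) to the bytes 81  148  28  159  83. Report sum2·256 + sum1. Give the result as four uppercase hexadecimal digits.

Running sums (mod 255):
  after byte 0 (81): sum1=81, sum2=81
  after byte 1 (148): sum1=229, sum2=55
  after byte 2 (28): sum1=2, sum2=57
  after byte 3 (159): sum1=161, sum2=218
  after byte 4 (83): sum1=244, sum2=207
Checksum = sum2·256 + sum1 = 207·256 + 244 = 53236 = 0xCFF4.

CFF4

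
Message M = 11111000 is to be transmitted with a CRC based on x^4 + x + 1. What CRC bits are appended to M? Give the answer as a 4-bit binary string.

1101

Append 4 zeros: 111110000000. Divide by 10011 (XOR where the leading bit is 1):
  pos 0: 11111 XOR 10011 = 01100
  pos 1: 11000 XOR 10011 = 01011
  pos 2: 10110 XOR 10011 = 00101
  pos 4: 10100 XOR 10011 = 00111
  pos 6: 11100 XOR 10011 = 01111
  pos 7: 11110 XOR 10011 = 01101
Remainder (last 4 bits) = 1101. This is the CRC / FCS.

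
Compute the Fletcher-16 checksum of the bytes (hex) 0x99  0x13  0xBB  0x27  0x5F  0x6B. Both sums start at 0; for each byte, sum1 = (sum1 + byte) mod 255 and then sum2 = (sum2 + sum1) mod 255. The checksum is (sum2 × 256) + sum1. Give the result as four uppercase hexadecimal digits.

Running sums (mod 255):
  after byte 0 (0x99): sum1=153, sum2=153
  after byte 1 (0x13): sum1=172, sum2=70
  after byte 2 (0xBB): sum1=104, sum2=174
  after byte 3 (0x27): sum1=143, sum2=62
  after byte 4 (0x5F): sum1=238, sum2=45
  after byte 5 (0x6B): sum1=90, sum2=135
Checksum = sum2·256 + sum1 = 135·256 + 90 = 34650 = 0x875A.

875A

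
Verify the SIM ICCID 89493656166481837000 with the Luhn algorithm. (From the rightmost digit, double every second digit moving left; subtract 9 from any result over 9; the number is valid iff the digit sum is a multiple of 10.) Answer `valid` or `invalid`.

valid

From the right, keep odd positions and double even positions (subtract 9 from any doubled value over 9):
  doubled (positions 2,4,...): 0 5 7 7 3 2 1 6 8 7 → sum 46
  kept (positions 1,3,...): 0 0 3 1 4 6 6 6 9 9 → sum 44
Total = 90.
90 mod 10 = 0, so the number is valid.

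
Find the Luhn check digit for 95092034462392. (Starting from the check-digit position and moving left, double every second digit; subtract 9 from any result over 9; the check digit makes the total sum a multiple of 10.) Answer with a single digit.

Partial digits right→left: 2 9 3 2 6 4 4 3 0 2 9 0 5 9
Double every second digit counting from the check-digit position (so the 1st, 3rd, 5th, ... of the partial from the right).
  doubled (with −9 where >9): 4 6 3 8 0 9 1 → sum 31
  kept as-is: 9 2 4 3 2 0 9 → sum 29
Total = 31 + 29 = 60.
Check digit = (10 − (60 mod 10)) mod 10 = 0.

0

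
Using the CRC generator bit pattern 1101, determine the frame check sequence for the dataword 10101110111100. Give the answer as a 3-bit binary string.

Append 3 zeros: 10101110111100000. Divide by 1101 (XOR where the leading bit is 1):
  pos 0: 1010 XOR 1101 = 0111
  pos 1: 1111 XOR 1101 = 0010
  pos 3: 1011 XOR 1101 = 0110
  pos 4: 1100 XOR 1101 = 0001
  pos 7: 1111 XOR 1101 = 0010
  pos 9: 1010 XOR 1101 = 0111
  pos 10: 1110 XOR 1101 = 0011
  pos 12: 1100 XOR 1101 = 0001
Remainder (last 3 bits) = 010. This is the CRC / FCS.

010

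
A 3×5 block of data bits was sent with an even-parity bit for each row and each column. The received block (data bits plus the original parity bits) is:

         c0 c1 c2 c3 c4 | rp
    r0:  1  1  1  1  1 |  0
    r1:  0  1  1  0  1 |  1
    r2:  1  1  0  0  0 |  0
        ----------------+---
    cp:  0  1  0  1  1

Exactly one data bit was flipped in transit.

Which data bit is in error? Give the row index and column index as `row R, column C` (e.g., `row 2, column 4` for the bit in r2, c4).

row 0, column 4

Recompute each row's even parity and compare to rp:
  r0: data parity 1, sent rp 0 → mismatch
  r1: data parity 1, sent rp 1 → ok
  r2: data parity 0, sent rp 0 → ok
Recompute each column's even parity and compare to cp:
  c0: data parity 0, sent cp 0 → ok
  c1: data parity 1, sent cp 1 → ok
  c2: data parity 0, sent cp 0 → ok
  c3: data parity 1, sent cp 1 → ok
  c4: data parity 0, sent cp 1 → mismatch
Exactly one row (r0) and one column (c4) fail → the flipped bit is at their intersection.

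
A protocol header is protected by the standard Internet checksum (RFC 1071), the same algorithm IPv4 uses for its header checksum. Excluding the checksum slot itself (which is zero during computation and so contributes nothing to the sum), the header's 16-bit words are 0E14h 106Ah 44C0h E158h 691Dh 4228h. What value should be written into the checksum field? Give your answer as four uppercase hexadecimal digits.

1023

One's-complement addition (fold any carry out of bit 15 back into bit 0):
  0x0E14 + 0x106A = 0x01E7E
  0x1E7E + 0x44C0 = 0x0633E
  0x633E + 0xE158 = 0x14496 → wrap carry → 0x4497
  0x4497 + 0x691D = 0x0ADB4
  0xADB4 + 0x4228 = 0x0EFDC
One's-complement sum = 0xEFDC.
Checksum = ~0xEFDC & 0xFFFF = 0x1023.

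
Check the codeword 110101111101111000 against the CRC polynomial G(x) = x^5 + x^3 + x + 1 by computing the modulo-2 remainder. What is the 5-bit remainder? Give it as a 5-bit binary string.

Modulo-2 division of 110101111101111000 by 101011:
  pos 0: 110101 XOR 101011 = 011110
  pos 1: 111101 XOR 101011 = 010110
  pos 2: 101101 XOR 101011 = 000110
  pos 5: 110110 XOR 101011 = 011101
  pos 6: 111011 XOR 101011 = 010000
  pos 7: 100001 XOR 101011 = 001010
  pos 9: 101011 XOR 101011 = 000000
Remainder = 00000 (zero — the frame passes the CRC check).

00000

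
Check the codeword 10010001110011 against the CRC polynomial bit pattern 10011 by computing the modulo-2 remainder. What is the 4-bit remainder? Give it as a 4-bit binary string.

0000

Modulo-2 division of 10010001110011 by 10011:
  pos 0: 10010 XOR 10011 = 00001
  pos 4: 10011 XOR 10011 = 00000
  pos 9: 10011 XOR 10011 = 00000
Remainder = 0000 (zero — the frame passes the CRC check).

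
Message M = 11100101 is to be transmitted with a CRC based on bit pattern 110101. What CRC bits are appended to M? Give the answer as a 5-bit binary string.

01011

Append 5 zeros: 1110010100000. Divide by 110101 (XOR where the leading bit is 1):
  pos 0: 111001 XOR 110101 = 001100
  pos 2: 110001 XOR 110101 = 000100
  pos 5: 100000 XOR 110101 = 010101
  pos 6: 101010 XOR 110101 = 011111
  pos 7: 111110 XOR 110101 = 001011
Remainder (last 5 bits) = 01011. This is the CRC / FCS.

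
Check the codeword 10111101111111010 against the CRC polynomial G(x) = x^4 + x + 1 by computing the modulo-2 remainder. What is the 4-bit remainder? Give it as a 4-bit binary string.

Modulo-2 division of 10111101111111010 by 10011:
  pos 0: 10111 XOR 10011 = 00100
  pos 2: 10010 XOR 10011 = 00001
  pos 6: 11111 XOR 10011 = 01100
  pos 7: 11001 XOR 10011 = 01010
  pos 8: 10101 XOR 10011 = 00110
  pos 10: 11010 XOR 10011 = 01001
  pos 11: 10011 XOR 10011 = 00000
Remainder = 0000 (zero — the frame passes the CRC check).

0000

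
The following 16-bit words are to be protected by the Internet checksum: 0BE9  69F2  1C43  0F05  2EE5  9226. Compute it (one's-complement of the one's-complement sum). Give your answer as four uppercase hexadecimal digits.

One's-complement addition (fold any carry out of bit 15 back into bit 0):
  0x0BE9 + 0x69F2 = 0x075DB
  0x75DB + 0x1C43 = 0x0921E
  0x921E + 0x0F05 = 0x0A123
  0xA123 + 0x2EE5 = 0x0D008
  0xD008 + 0x9226 = 0x1622E → wrap carry → 0x622F
One's-complement sum = 0x622F.
Checksum = ~0x622F & 0xFFFF = 0x9DD0.

9DD0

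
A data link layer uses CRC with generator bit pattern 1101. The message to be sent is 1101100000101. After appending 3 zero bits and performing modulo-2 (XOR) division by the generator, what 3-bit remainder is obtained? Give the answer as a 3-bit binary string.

Append 3 zeros: 1101100000101000. Divide by 1101 (XOR where the leading bit is 1):
  pos 0: 1101 XOR 1101 = 0000
  pos 4: 1000 XOR 1101 = 0101
  pos 5: 1010 XOR 1101 = 0111
  pos 6: 1110 XOR 1101 = 0011
  pos 8: 1110 XOR 1101 = 0011
  pos 10: 1110 XOR 1101 = 0011
  pos 12: 1100 XOR 1101 = 0001
Remainder (last 3 bits) = 001. This is the CRC / FCS.

001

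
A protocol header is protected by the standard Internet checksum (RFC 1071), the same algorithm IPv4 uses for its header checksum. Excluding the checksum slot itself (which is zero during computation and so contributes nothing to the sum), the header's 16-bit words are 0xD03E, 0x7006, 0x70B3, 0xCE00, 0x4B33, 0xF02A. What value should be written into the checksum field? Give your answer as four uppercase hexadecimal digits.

45A8

One's-complement addition (fold any carry out of bit 15 back into bit 0):
  0xD03E + 0x7006 = 0x14044 → wrap carry → 0x4045
  0x4045 + 0x70B3 = 0x0B0F8
  0xB0F8 + 0xCE00 = 0x17EF8 → wrap carry → 0x7EF9
  0x7EF9 + 0x4B33 = 0x0CA2C
  0xCA2C + 0xF02A = 0x1BA56 → wrap carry → 0xBA57
One's-complement sum = 0xBA57.
Checksum = ~0xBA57 & 0xFFFF = 0x45A8.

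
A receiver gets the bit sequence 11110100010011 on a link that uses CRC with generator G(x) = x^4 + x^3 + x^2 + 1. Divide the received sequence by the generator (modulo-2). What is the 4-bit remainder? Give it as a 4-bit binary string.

0000

Modulo-2 division of 11110100010011 by 11101:
  pos 0: 11110 XOR 11101 = 00011
  pos 3: 11100 XOR 11101 = 00001
  pos 7: 10100 XOR 11101 = 01001
  pos 8: 10011 XOR 11101 = 01110
  pos 9: 11101 XOR 11101 = 00000
Remainder = 0000 (zero — the frame passes the CRC check).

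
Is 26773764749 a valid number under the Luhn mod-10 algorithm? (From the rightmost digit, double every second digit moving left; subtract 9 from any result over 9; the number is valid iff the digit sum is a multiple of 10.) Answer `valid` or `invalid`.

From the right, keep odd positions and double even positions (subtract 9 from any doubled value over 9):
  doubled (positions 2,4,...): 8 8 5 5 3 → sum 29
  kept (positions 1,3,...): 9 7 6 3 7 2 → sum 34
Total = 63.
63 mod 10 = 3, so the number is invalid.

invalid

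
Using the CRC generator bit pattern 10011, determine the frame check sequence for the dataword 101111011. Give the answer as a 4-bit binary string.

1001

Append 4 zeros: 1011110110000. Divide by 10011 (XOR where the leading bit is 1):
  pos 0: 10111 XOR 10011 = 00100
  pos 2: 10010 XOR 10011 = 00001
  pos 6: 11100 XOR 10011 = 01111
  pos 7: 11110 XOR 10011 = 01101
  pos 8: 11010 XOR 10011 = 01001
Remainder (last 4 bits) = 1001. This is the CRC / FCS.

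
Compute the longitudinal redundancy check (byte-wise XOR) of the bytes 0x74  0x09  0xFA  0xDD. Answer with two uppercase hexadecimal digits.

5A

XOR the bytes together:
  start with 0x74
  0x74 ⊕ 0x09 = 0x7D
  0x7D ⊕ 0xFA = 0x87
  0x87 ⊕ 0xDD = 0x5A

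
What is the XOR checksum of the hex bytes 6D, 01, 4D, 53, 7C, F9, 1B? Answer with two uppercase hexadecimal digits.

XOR the bytes together:
  start with 0x6D
  0x6D ⊕ 0x01 = 0x6C
  0x6C ⊕ 0x4D = 0x21
  0x21 ⊕ 0x53 = 0x72
  0x72 ⊕ 0x7C = 0x0E
  0x0E ⊕ 0xF9 = 0xF7
  0xF7 ⊕ 0x1B = 0xEC

EC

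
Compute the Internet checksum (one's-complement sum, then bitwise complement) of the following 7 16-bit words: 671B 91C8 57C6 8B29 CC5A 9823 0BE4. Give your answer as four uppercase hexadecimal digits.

One's-complement addition (fold any carry out of bit 15 back into bit 0):
  0x671B + 0x91C8 = 0x0F8E3
  0xF8E3 + 0x57C6 = 0x150A9 → wrap carry → 0x50AA
  0x50AA + 0x8B29 = 0x0DBD3
  0xDBD3 + 0xCC5A = 0x1A82D → wrap carry → 0xA82E
  0xA82E + 0x9823 = 0x14051 → wrap carry → 0x4052
  0x4052 + 0x0BE4 = 0x04C36
One's-complement sum = 0x4C36.
Checksum = ~0x4C36 & 0xFFFF = 0xB3C9.

B3C9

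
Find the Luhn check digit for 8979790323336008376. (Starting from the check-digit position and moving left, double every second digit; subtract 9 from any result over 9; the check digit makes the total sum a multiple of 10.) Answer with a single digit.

Partial digits right→left: 6 7 3 8 0 0 6 3 3 3 2 3 0 9 7 9 7 9 8
Double every second digit counting from the check-digit position (so the 1st, 3rd, 5th, ... of the partial from the right).
  doubled (with −9 where >9): 3 6 0 3 6 4 0 5 5 7 → sum 39
  kept as-is: 7 8 0 3 3 3 9 9 9 → sum 51
Total = 39 + 51 = 90.
Check digit = (10 − (90 mod 10)) mod 10 = 0.

0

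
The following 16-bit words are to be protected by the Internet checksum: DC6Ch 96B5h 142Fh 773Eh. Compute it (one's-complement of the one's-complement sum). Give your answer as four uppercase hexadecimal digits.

0170

One's-complement addition (fold any carry out of bit 15 back into bit 0):
  0xDC6C + 0x96B5 = 0x17321 → wrap carry → 0x7322
  0x7322 + 0x142F = 0x08751
  0x8751 + 0x773E = 0x0FE8F
One's-complement sum = 0xFE8F.
Checksum = ~0xFE8F & 0xFFFF = 0x0170.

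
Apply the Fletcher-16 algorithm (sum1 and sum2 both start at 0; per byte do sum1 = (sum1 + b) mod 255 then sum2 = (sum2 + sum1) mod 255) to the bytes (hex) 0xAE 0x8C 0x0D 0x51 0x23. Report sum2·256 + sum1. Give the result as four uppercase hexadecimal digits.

88BC

Running sums (mod 255):
  after byte 0 (0xAE): sum1=174, sum2=174
  after byte 1 (0x8C): sum1=59, sum2=233
  after byte 2 (0x0D): sum1=72, sum2=50
  after byte 3 (0x51): sum1=153, sum2=203
  after byte 4 (0x23): sum1=188, sum2=136
Checksum = sum2·256 + sum1 = 136·256 + 188 = 35004 = 0x88BC.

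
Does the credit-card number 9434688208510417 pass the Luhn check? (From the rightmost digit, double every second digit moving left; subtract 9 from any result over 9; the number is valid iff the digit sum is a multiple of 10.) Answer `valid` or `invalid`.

invalid

From the right, keep odd positions and double even positions (subtract 9 from any doubled value over 9):
  doubled (positions 2,4,...): 2 0 1 0 7 3 6 9 → sum 28
  kept (positions 1,3,...): 7 4 1 8 2 8 4 4 → sum 38
Total = 66.
66 mod 10 = 6, so the number is invalid.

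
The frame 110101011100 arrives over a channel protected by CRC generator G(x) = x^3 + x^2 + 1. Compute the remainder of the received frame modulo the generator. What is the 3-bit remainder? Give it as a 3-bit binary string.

Modulo-2 division of 110101011100 by 1101:
  pos 0: 1101 XOR 1101 = 0000
  pos 5: 1011 XOR 1101 = 0110
  pos 6: 1101 XOR 1101 = 0000
Remainder = 000 (zero — the frame passes the CRC check).

000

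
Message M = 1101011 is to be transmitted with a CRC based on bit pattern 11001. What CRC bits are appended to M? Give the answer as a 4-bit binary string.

1010

Append 4 zeros: 11010110000. Divide by 11001 (XOR where the leading bit is 1):
  pos 0: 11010 XOR 11001 = 00011
  pos 3: 11110 XOR 11001 = 00111
  pos 5: 11100 XOR 11001 = 00101
Remainder (last 4 bits) = 1010. This is the CRC / FCS.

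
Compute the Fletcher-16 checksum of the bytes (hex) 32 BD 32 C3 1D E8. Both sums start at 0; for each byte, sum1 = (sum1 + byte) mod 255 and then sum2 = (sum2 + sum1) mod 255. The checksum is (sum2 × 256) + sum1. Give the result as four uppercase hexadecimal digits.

Running sums (mod 255):
  after byte 0 (32): sum1=50, sum2=50
  after byte 1 (BD): sum1=239, sum2=34
  after byte 2 (32): sum1=34, sum2=68
  after byte 3 (C3): sum1=229, sum2=42
  after byte 4 (1D): sum1=3, sum2=45
  after byte 5 (E8): sum1=235, sum2=25
Checksum = sum2·256 + sum1 = 25·256 + 235 = 6635 = 0x19EB.

19EB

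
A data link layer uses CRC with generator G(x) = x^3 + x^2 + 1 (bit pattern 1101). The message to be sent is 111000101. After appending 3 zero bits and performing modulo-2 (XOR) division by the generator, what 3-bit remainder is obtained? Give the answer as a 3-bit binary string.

000

Append 3 zeros: 111000101000. Divide by 1101 (XOR where the leading bit is 1):
  pos 0: 1110 XOR 1101 = 0011
  pos 2: 1100 XOR 1101 = 0001
  pos 5: 1101 XOR 1101 = 0000
Remainder (last 3 bits) = 000. This is the CRC / FCS.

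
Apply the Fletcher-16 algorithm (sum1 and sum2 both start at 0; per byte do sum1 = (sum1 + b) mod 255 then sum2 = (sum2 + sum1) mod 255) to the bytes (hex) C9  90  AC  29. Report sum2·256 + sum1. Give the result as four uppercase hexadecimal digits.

5B30

Running sums (mod 255):
  after byte 0 (C9): sum1=201, sum2=201
  after byte 1 (90): sum1=90, sum2=36
  after byte 2 (AC): sum1=7, sum2=43
  after byte 3 (29): sum1=48, sum2=91
Checksum = sum2·256 + sum1 = 91·256 + 48 = 23344 = 0x5B30.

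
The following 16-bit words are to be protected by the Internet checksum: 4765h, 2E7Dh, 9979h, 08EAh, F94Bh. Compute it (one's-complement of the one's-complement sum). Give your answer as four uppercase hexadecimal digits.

One's-complement addition (fold any carry out of bit 15 back into bit 0):
  0x4765 + 0x2E7D = 0x075E2
  0x75E2 + 0x9979 = 0x10F5B → wrap carry → 0x0F5C
  0x0F5C + 0x08EA = 0x01846
  0x1846 + 0xF94B = 0x11191 → wrap carry → 0x1192
One's-complement sum = 0x1192.
Checksum = ~0x1192 & 0xFFFF = 0xEE6D.

EE6D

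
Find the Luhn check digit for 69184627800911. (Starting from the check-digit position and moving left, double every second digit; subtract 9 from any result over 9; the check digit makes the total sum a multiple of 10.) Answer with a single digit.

Partial digits right→left: 1 1 9 0 0 8 7 2 6 4 8 1 9 6
Double every second digit counting from the check-digit position (so the 1st, 3rd, 5th, ... of the partial from the right).
  doubled (with −9 where >9): 2 9 0 5 3 7 9 → sum 35
  kept as-is: 1 0 8 2 4 1 6 → sum 22
Total = 35 + 22 = 57.
Check digit = (10 − (57 mod 10)) mod 10 = 3.

3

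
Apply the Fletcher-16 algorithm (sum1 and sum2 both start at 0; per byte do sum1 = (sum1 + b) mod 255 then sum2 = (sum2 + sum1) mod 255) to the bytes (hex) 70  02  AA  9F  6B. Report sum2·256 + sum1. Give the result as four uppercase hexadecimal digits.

Running sums (mod 255):
  after byte 0 (70): sum1=112, sum2=112
  after byte 1 (02): sum1=114, sum2=226
  after byte 2 (AA): sum1=29, sum2=0
  after byte 3 (9F): sum1=188, sum2=188
  after byte 4 (6B): sum1=40, sum2=228
Checksum = sum2·256 + sum1 = 228·256 + 40 = 58408 = 0xE428.

E428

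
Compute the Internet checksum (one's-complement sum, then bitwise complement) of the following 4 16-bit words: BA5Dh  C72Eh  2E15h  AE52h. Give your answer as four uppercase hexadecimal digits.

One's-complement addition (fold any carry out of bit 15 back into bit 0):
  0xBA5D + 0xC72E = 0x1818B → wrap carry → 0x818C
  0x818C + 0x2E15 = 0x0AFA1
  0xAFA1 + 0xAE52 = 0x15DF3 → wrap carry → 0x5DF4
One's-complement sum = 0x5DF4.
Checksum = ~0x5DF4 & 0xFFFF = 0xA20B.

A20B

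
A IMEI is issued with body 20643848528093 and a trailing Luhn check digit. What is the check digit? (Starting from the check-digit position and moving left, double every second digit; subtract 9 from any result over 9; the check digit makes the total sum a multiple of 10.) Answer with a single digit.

Partial digits right→left: 3 9 0 8 2 5 8 4 8 3 4 6 0 2
Double every second digit counting from the check-digit position (so the 1st, 3rd, 5th, ... of the partial from the right).
  doubled (with −9 where >9): 6 0 4 7 7 8 0 → sum 32
  kept as-is: 9 8 5 4 3 6 2 → sum 37
Total = 32 + 37 = 69.
Check digit = (10 − (69 mod 10)) mod 10 = 1.

1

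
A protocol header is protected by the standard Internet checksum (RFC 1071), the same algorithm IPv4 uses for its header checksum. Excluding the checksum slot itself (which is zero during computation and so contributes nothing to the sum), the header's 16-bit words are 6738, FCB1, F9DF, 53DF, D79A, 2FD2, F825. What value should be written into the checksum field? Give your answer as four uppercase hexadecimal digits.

4EC3

One's-complement addition (fold any carry out of bit 15 back into bit 0):
  0x6738 + 0xFCB1 = 0x163E9 → wrap carry → 0x63EA
  0x63EA + 0xF9DF = 0x15DC9 → wrap carry → 0x5DCA
  0x5DCA + 0x53DF = 0x0B1A9
  0xB1A9 + 0xD79A = 0x18943 → wrap carry → 0x8944
  0x8944 + 0x2FD2 = 0x0B916
  0xB916 + 0xF825 = 0x1B13B → wrap carry → 0xB13C
One's-complement sum = 0xB13C.
Checksum = ~0xB13C & 0xFFFF = 0x4EC3.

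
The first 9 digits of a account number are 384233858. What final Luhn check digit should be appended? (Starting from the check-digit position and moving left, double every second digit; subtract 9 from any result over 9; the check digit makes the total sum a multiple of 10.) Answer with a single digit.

Partial digits right→left: 8 5 8 3 3 2 4 8 3
Double every second digit counting from the check-digit position (so the 1st, 3rd, 5th, ... of the partial from the right).
  doubled (with −9 where >9): 7 7 6 8 6 → sum 34
  kept as-is: 5 3 2 8 → sum 18
Total = 34 + 18 = 52.
Check digit = (10 − (52 mod 10)) mod 10 = 8.

8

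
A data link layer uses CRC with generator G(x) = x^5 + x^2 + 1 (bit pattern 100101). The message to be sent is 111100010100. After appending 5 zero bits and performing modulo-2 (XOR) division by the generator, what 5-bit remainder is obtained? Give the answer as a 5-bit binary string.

01011

Append 5 zeros: 11110001010000000. Divide by 100101 (XOR where the leading bit is 1):
  pos 0: 111100 XOR 100101 = 011001
  pos 1: 110010 XOR 100101 = 010111
  pos 2: 101111 XOR 100101 = 001010
  pos 4: 101001 XOR 100101 = 001100
  pos 6: 110000 XOR 100101 = 010101
  pos 7: 101010 XOR 100101 = 001111
  pos 9: 111100 XOR 100101 = 011001
  pos 10: 110010 XOR 100101 = 010111
  pos 11: 101110 XOR 100101 = 001011
Remainder (last 5 bits) = 01011. This is the CRC / FCS.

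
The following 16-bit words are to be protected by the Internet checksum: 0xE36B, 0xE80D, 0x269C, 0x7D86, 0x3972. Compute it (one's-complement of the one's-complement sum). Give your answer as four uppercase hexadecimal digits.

56F1

One's-complement addition (fold any carry out of bit 15 back into bit 0):
  0xE36B + 0xE80D = 0x1CB78 → wrap carry → 0xCB79
  0xCB79 + 0x269C = 0x0F215
  0xF215 + 0x7D86 = 0x16F9B → wrap carry → 0x6F9C
  0x6F9C + 0x3972 = 0x0A90E
One's-complement sum = 0xA90E.
Checksum = ~0xA90E & 0xFFFF = 0x56F1.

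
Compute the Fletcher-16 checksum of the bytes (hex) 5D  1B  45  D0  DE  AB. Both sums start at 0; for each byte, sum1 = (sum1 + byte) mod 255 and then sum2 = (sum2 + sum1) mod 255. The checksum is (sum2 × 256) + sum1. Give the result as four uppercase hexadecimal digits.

A819

Running sums (mod 255):
  after byte 0 (5D): sum1=93, sum2=93
  after byte 1 (1B): sum1=120, sum2=213
  after byte 2 (45): sum1=189, sum2=147
  after byte 3 (D0): sum1=142, sum2=34
  after byte 4 (DE): sum1=109, sum2=143
  after byte 5 (AB): sum1=25, sum2=168
Checksum = sum2·256 + sum1 = 168·256 + 25 = 43033 = 0xA819.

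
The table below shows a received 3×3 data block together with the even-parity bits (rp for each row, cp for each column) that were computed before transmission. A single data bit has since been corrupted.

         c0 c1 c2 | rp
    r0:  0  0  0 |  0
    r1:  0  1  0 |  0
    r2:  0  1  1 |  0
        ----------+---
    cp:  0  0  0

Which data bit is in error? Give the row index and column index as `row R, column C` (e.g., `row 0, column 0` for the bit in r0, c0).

row 1, column 2

Recompute each row's even parity and compare to rp:
  r0: data parity 0, sent rp 0 → ok
  r1: data parity 1, sent rp 0 → mismatch
  r2: data parity 0, sent rp 0 → ok
Recompute each column's even parity and compare to cp:
  c0: data parity 0, sent cp 0 → ok
  c1: data parity 0, sent cp 0 → ok
  c2: data parity 1, sent cp 0 → mismatch
Exactly one row (r1) and one column (c2) fail → the flipped bit is at their intersection.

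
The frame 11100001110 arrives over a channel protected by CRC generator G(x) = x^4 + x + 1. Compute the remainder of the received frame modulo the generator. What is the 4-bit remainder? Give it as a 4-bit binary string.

Modulo-2 division of 11100001110 by 10011:
  pos 0: 11100 XOR 10011 = 01111
  pos 1: 11110 XOR 10011 = 01101
  pos 2: 11010 XOR 10011 = 01001
  pos 3: 10011 XOR 10011 = 00000
Remainder = 0110 (nonzero — an error is detected).

0110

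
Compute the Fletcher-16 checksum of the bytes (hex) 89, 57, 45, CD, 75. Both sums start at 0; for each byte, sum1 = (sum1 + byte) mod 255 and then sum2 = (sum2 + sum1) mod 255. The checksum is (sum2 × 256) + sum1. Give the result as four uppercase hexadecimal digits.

ED69

Running sums (mod 255):
  after byte 0 (89): sum1=137, sum2=137
  after byte 1 (57): sum1=224, sum2=106
  after byte 2 (45): sum1=38, sum2=144
  after byte 3 (CD): sum1=243, sum2=132
  after byte 4 (75): sum1=105, sum2=237
Checksum = sum2·256 + sum1 = 237·256 + 105 = 60777 = 0xED69.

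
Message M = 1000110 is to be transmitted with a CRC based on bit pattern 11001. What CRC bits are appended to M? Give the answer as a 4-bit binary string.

Append 4 zeros: 10001100000. Divide by 11001 (XOR where the leading bit is 1):
  pos 0: 10001 XOR 11001 = 01000
  pos 1: 10001 XOR 11001 = 01000
  pos 2: 10000 XOR 11001 = 01001
  pos 3: 10010 XOR 11001 = 01011
  pos 4: 10110 XOR 11001 = 01111
  pos 5: 11110 XOR 11001 = 00111
Remainder (last 4 bits) = 1110. This is the CRC / FCS.

1110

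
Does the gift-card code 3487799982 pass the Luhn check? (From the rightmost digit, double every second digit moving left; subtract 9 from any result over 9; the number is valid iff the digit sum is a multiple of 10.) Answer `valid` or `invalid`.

invalid

From the right, keep odd positions and double even positions (subtract 9 from any doubled value over 9):
  doubled (positions 2,4,...): 7 9 5 7 6 → sum 34
  kept (positions 1,3,...): 2 9 9 7 4 → sum 31
Total = 65.
65 mod 10 = 5, so the number is invalid.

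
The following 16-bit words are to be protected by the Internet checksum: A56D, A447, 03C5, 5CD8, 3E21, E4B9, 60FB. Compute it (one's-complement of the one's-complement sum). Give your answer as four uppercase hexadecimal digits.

D1D6

One's-complement addition (fold any carry out of bit 15 back into bit 0):
  0xA56D + 0xA447 = 0x149B4 → wrap carry → 0x49B5
  0x49B5 + 0x03C5 = 0x04D7A
  0x4D7A + 0x5CD8 = 0x0AA52
  0xAA52 + 0x3E21 = 0x0E873
  0xE873 + 0xE4B9 = 0x1CD2C → wrap carry → 0xCD2D
  0xCD2D + 0x60FB = 0x12E28 → wrap carry → 0x2E29
One's-complement sum = 0x2E29.
Checksum = ~0x2E29 & 0xFFFF = 0xD1D6.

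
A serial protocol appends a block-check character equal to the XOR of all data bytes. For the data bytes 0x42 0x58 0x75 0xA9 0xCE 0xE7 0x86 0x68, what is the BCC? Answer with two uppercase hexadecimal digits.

XOR the bytes together:
  start with 0x42
  0x42 ⊕ 0x58 = 0x1A
  0x1A ⊕ 0x75 = 0x6F
  0x6F ⊕ 0xA9 = 0xC6
  0xC6 ⊕ 0xCE = 0x08
  0x08 ⊕ 0xE7 = 0xEF
  0xEF ⊕ 0x86 = 0x69
  0x69 ⊕ 0x68 = 0x01

01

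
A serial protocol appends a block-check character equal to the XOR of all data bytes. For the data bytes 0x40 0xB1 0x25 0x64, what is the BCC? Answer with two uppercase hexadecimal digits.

XOR the bytes together:
  start with 0x40
  0x40 ⊕ 0xB1 = 0xF1
  0xF1 ⊕ 0x25 = 0xD4
  0xD4 ⊕ 0x64 = 0xB0

B0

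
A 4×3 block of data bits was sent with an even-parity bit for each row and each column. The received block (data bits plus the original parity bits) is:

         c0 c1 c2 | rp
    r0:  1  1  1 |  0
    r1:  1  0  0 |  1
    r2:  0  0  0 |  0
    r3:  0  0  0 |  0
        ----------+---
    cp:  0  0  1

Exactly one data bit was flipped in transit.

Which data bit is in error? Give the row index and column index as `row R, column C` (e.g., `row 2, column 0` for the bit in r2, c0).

row 0, column 1

Recompute each row's even parity and compare to rp:
  r0: data parity 1, sent rp 0 → mismatch
  r1: data parity 1, sent rp 1 → ok
  r2: data parity 0, sent rp 0 → ok
  r3: data parity 0, sent rp 0 → ok
Recompute each column's even parity and compare to cp:
  c0: data parity 0, sent cp 0 → ok
  c1: data parity 1, sent cp 0 → mismatch
  c2: data parity 1, sent cp 1 → ok
Exactly one row (r0) and one column (c1) fail → the flipped bit is at their intersection.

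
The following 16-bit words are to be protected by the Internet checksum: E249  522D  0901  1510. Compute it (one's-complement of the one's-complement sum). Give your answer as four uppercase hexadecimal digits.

AD77

One's-complement addition (fold any carry out of bit 15 back into bit 0):
  0xE249 + 0x522D = 0x13476 → wrap carry → 0x3477
  0x3477 + 0x0901 = 0x03D78
  0x3D78 + 0x1510 = 0x05288
One's-complement sum = 0x5288.
Checksum = ~0x5288 & 0xFFFF = 0xAD77.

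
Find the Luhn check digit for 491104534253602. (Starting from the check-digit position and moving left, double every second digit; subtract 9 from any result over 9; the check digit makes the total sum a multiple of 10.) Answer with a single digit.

1

Partial digits right→left: 2 0 6 3 5 2 4 3 5 4 0 1 1 9 4
Double every second digit counting from the check-digit position (so the 1st, 3rd, 5th, ... of the partial from the right).
  doubled (with −9 where >9): 4 3 1 8 1 0 2 8 → sum 27
  kept as-is: 0 3 2 3 4 1 9 → sum 22
Total = 27 + 22 = 49.
Check digit = (10 − (49 mod 10)) mod 10 = 1.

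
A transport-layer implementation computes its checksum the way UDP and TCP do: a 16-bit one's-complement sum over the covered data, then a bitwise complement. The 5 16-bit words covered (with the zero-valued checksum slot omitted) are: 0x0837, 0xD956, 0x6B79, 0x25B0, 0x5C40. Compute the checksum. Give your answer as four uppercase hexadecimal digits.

One's-complement addition (fold any carry out of bit 15 back into bit 0):
  0x0837 + 0xD956 = 0x0E18D
  0xE18D + 0x6B79 = 0x14D06 → wrap carry → 0x4D07
  0x4D07 + 0x25B0 = 0x072B7
  0x72B7 + 0x5C40 = 0x0CEF7
One's-complement sum = 0xCEF7.
Checksum = ~0xCEF7 & 0xFFFF = 0x3108.

3108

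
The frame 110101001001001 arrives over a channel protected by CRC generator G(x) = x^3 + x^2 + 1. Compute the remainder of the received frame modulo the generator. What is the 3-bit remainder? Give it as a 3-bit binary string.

110

Modulo-2 division of 110101001001001 by 1101:
  pos 0: 1101 XOR 1101 = 0000
  pos 5: 1001 XOR 1101 = 0100
  pos 6: 1000 XOR 1101 = 0101
  pos 7: 1010 XOR 1101 = 0111
  pos 8: 1111 XOR 1101 = 0010
  pos 10: 1000 XOR 1101 = 0101
  pos 11: 1011 XOR 1101 = 0110
Remainder = 110 (nonzero — an error is detected).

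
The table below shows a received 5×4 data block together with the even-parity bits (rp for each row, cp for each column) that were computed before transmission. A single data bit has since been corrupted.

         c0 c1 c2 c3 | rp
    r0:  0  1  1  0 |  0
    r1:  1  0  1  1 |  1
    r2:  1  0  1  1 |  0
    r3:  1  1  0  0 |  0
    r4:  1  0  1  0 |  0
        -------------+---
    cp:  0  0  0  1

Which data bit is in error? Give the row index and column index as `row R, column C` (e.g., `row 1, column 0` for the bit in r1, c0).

Recompute each row's even parity and compare to rp:
  r0: data parity 0, sent rp 0 → ok
  r1: data parity 1, sent rp 1 → ok
  r2: data parity 1, sent rp 0 → mismatch
  r3: data parity 0, sent rp 0 → ok
  r4: data parity 0, sent rp 0 → ok
Recompute each column's even parity and compare to cp:
  c0: data parity 0, sent cp 0 → ok
  c1: data parity 0, sent cp 0 → ok
  c2: data parity 0, sent cp 0 → ok
  c3: data parity 0, sent cp 1 → mismatch
Exactly one row (r2) and one column (c3) fail → the flipped bit is at their intersection.

row 2, column 3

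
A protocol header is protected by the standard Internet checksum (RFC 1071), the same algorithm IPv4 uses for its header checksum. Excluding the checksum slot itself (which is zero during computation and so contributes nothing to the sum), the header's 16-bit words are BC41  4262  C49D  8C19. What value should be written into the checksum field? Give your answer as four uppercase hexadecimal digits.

B0A4

One's-complement addition (fold any carry out of bit 15 back into bit 0):
  0xBC41 + 0x4262 = 0x0FEA3
  0xFEA3 + 0xC49D = 0x1C340 → wrap carry → 0xC341
  0xC341 + 0x8C19 = 0x14F5A → wrap carry → 0x4F5B
One's-complement sum = 0x4F5B.
Checksum = ~0x4F5B & 0xFFFF = 0xB0A4.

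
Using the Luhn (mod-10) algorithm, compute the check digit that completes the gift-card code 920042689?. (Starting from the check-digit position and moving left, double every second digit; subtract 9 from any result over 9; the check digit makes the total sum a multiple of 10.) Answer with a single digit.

9

Partial digits right→left: 9 8 6 2 4 0 0 2 9
Double every second digit counting from the check-digit position (so the 1st, 3rd, 5th, ... of the partial from the right).
  doubled (with −9 where >9): 9 3 8 0 9 → sum 29
  kept as-is: 8 2 0 2 → sum 12
Total = 29 + 12 = 41.
Check digit = (10 − (41 mod 10)) mod 10 = 9.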